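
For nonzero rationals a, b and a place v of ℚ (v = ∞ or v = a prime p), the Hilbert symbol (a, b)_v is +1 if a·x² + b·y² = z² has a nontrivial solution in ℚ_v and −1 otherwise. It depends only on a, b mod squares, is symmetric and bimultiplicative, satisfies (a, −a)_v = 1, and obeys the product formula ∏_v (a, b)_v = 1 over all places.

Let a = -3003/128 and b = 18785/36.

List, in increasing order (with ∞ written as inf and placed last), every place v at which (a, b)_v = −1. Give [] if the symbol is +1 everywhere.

[3, 11]

Mod squares: a ≡ -6006, b ≡ 65. Check v ∈ {∞, 2, 3, 5, 7, 11, 13, 17}.
v=7: a=7^1·(≡6), b=7^0·(≡4) mod 7; (6|7)=-1, (4|7)=+1; (−1)^{1·0·3}·(-1)^0·(+1)^1 = +1.
v=2: v_2(a)=-7, v_2(b)=-2; units ≡ 5, 1 (mod 8); ε·ε+αω+βω = 0·0+-7·0+-2·1 ≡ 0  ⇒  (a,b)_2 = +1.
v=17: a=17^0·(≡12), b=17^2·(≡7) mod 17; (12|17)=-1, (7|17)=-1; (−1)^{0·2·8}·(-1)^2·(-1)^0 = +1.
v=5: a=5^0·(≡4), b=5^1·(≡2) mod 5; (4|5)=+1, (2|5)=-1; (−1)^{0·1·2}·(+1)^1·(-1)^0 = +1.
v=13: a=13^1·(≡5), b=13^1·(≡8) mod 13; (5|13)=-1, (8|13)=-1; (−1)^{1·1·6}·(-1)^1·(-1)^1 = +1.
v=∞: -6006 < 0 and 65 > 0  ⇒  (a,b)_∞ = +1.
v=3: a=3^1·(≡2), b=3^-2·(≡2) mod 3; (2|3)=-1, (2|3)=-1; (−1)^{1·-2·1}·(-1)^-2·(-1)^1 = -1.
v=11: a=11^1·(≡5), b=11^0·(≡10) mod 11; (5|11)=+1, (10|11)=-1; (−1)^{1·0·5}·(+1)^0·(-1)^1 = -1.
Ram(-6006, 65) = {3, 11}; no ℚ_3-point on the conic.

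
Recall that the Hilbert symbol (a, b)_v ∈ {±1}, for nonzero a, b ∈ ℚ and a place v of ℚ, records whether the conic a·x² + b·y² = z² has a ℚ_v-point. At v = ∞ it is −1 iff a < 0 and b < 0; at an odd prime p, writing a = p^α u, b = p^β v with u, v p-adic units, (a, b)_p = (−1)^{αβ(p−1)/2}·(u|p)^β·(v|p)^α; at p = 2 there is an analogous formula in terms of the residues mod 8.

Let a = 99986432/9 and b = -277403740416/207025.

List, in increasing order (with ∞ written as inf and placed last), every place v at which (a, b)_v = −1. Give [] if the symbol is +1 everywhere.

Mod squares: a ≡ 97643, b ≡ -209. Check v ∈ {∞, 2, 3, 5, 7, 11, 13, 19, 23, 29, 37}.
v=37: a=37^1·(≡21), b=37^0·(≡31) mod 37; (21|37)=+1, (31|37)=-1; (−1)^{1·0·18}·(+1)^0·(-1)^1 = -1.
v=2: v_2(a)=10, v_2(b)=8; units ≡ 3, 7 (mod 8); ε·ε+αω+βω = 1·1+10·0+8·1 ≡ 1  ⇒  (a,b)_2 = -1.
v=∞: 97643 > 0 and -209 < 0  ⇒  (a,b)_∞ = +1.
v=3: a=3^-2·(≡2), b=3^4·(≡1) mod 3; (2|3)=-1, (1|3)=+1; (−1)^{-2·4·1}·(-1)^4·(+1)^-2 = +1.
v=13: a=13^1·(≡1), b=13^-2·(≡1) mod 13; (1|13)=+1, (1|13)=+1; (−1)^{1·-2·6}·(+1)^-2·(+1)^1 = +1.
v=5: a=5^0·(≡3), b=5^-2·(≡4) mod 5; (3|5)=-1, (4|5)=+1; (−1)^{0·-2·2}·(-1)^-2·(+1)^0 = +1.
v=7: a=7^1·(≡5), b=7^-2·(≡4) mod 7; (5|7)=-1, (4|7)=+1; (−1)^{1·-2·3}·(-1)^-2·(+1)^1 = +1.
v=29: a=29^1·(≡3), b=29^0·(≡6) mod 29; (3|29)=-1, (6|29)=+1; (−1)^{1·0·14}·(-1)^0·(+1)^1 = +1.
v=19: a=19^0·(≡8), b=19^1·(≡2) mod 19; (8|19)=-1, (2|19)=-1; (−1)^{0·1·9}·(-1)^1·(-1)^0 = -1.
v=11: a=11^0·(≡2), b=11^3·(≡5) mod 11; (2|11)=-1, (5|11)=+1; (−1)^{0·3·5}·(-1)^3·(+1)^0 = -1.
v=23: a=23^0·(≡3), b=23^2·(≡14) mod 23; (3|23)=+1, (14|23)=-1; (−1)^{0·2·11}·(+1)^2·(-1)^0 = +1.
(97643, -209 / ℚ) ramifies at {2, 11, 19, 37}: a division algebra.

[2, 11, 19, 37]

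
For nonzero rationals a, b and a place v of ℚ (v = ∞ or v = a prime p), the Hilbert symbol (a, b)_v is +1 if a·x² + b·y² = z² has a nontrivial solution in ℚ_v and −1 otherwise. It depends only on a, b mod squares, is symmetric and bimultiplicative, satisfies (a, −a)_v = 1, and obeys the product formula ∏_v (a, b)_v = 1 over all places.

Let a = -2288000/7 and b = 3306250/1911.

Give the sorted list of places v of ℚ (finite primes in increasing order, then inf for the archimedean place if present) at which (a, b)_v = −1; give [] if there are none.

Mod squares: a ≡ -10010, b ≡ 390. Check v ∈ {∞, 2, 3, 5, 7, 11, 13, 23}.
v=11: a=11^1·(≡3), b=11^0·(≡3) mod 11; (3|11)=+1, (3|11)=+1; (−1)^{1·0·5}·(+1)^0·(+1)^1 = +1.
v=3: a=3^0·(≡1), b=3^-1·(≡1) mod 3; (1|3)=+1, (1|3)=+1; (−1)^{0·-1·1}·(+1)^-1·(+1)^0 = +1.
v=∞: -10010 < 0 and 390 > 0  ⇒  (a,b)_∞ = +1.
v=5: a=5^3·(≡3), b=5^5·(≡3) mod 5; (3|5)=-1, (3|5)=-1; (−1)^{3·5·2}·(-1)^5·(-1)^3 = +1.
v=13: a=13^1·(≡1), b=13^-1·(≡3) mod 13; (1|13)=+1, (3|13)=+1; (−1)^{1·-1·6}·(+1)^-1·(+1)^1 = +1.
v=2: v_2(a)=7, v_2(b)=1; units ≡ 3, 3 (mod 8); ε·ε+αω+βω = 1·1+7·1+1·1 ≡ 1  ⇒  (a,b)_2 = -1.
v=7: a=7^-1·(≡6), b=7^-2·(≡6) mod 7; (6|7)=-1, (6|7)=-1; (−1)^{-1·-2·3}·(-1)^-2·(-1)^-1 = -1.
v=23: a=23^0·(≡9), b=23^2·(≡20) mod 23; (9|23)=+1, (20|23)=-1; (−1)^{0·2·11}·(+1)^2·(-1)^0 = +1.
|Ram(-10010, 390)| = 2, even; anisotropic at {2, 7}.

[2, 7]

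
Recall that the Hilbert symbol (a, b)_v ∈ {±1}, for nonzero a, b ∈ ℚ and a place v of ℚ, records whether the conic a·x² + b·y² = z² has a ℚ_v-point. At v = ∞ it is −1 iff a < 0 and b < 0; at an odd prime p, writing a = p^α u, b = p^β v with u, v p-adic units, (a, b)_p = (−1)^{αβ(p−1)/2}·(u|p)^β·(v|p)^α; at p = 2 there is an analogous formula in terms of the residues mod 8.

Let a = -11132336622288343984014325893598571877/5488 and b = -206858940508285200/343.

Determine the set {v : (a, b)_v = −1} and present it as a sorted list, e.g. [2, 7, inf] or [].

Mod squares: a ≡ -3597251, b ≡ -298404519. Check v ∈ {∞, 2, 3, 5, 7, 17, 19, 29, 37, 41, 43}.
v=29: a=29^2·(≡9), b=29^1·(≡11) mod 29; (9|29)=+1, (11|29)=-1; (−1)^{2·1·14}·(+1)^1·(-1)^2 = +1.
v=19: a=19^3·(≡4), b=19^1·(≡18) mod 19; (4|19)=+1, (18|19)=-1; (−1)^{3·1·9}·(+1)^1·(-1)^3 = +1.
v=37: a=37^3·(≡32), b=37^1·(≡2) mod 37; (32|37)=-1, (2|37)=-1; (−1)^{3·1·18}·(-1)^1·(-1)^3 = +1.
v=3: a=3^22·(≡1), b=3^9·(≡1) mod 3; (1|3)=+1, (1|3)=+1; (−1)^{22·9·1}·(+1)^9·(+1)^22 = +1.
v=2: v_2(a)=-4, v_2(b)=4; units ≡ 5, 1 (mod 8); ε·ε+αω+βω = 0·0+-4·0+4·1 ≡ 0  ⇒  (a,b)_2 = +1.
v=∞: -3597251 < 0 and -298404519 < 0  ⇒  (a,b)_∞ = -1.
v=7: a=7^-3·(≡5), b=7^-3·(≡5) mod 7; (5|7)=-1, (5|7)=-1; (−1)^{-3·-3·3}·(-1)^-3·(-1)^-3 = -1.
v=17: a=17^3·(≡4), b=17^1·(≡12) mod 17; (4|17)=+1, (12|17)=-1; (−1)^{3·1·8}·(+1)^1·(-1)^3 = -1.
v=5: a=5^0·(≡1), b=5^2·(≡4) mod 5; (1|5)=+1, (4|5)=+1; (−1)^{0·2·2}·(+1)^2·(+1)^0 = +1.
v=43: a=43^5·(≡13), b=43^2·(≡15) mod 43; (13|43)=+1, (15|43)=+1; (−1)^{5·2·21}·(+1)^2·(+1)^5 = +1.
v=41: a=41^2·(≡3), b=41^1·(≡7) mod 41; (3|41)=-1, (7|41)=-1; (−1)^{2·1·20}·(-1)^1·(-1)^2 = -1.
(-3597251, -298404519 / ℚ) ramifies at {7, 17, 41, ∞}: a division algebra.

[7, 17, 41, inf]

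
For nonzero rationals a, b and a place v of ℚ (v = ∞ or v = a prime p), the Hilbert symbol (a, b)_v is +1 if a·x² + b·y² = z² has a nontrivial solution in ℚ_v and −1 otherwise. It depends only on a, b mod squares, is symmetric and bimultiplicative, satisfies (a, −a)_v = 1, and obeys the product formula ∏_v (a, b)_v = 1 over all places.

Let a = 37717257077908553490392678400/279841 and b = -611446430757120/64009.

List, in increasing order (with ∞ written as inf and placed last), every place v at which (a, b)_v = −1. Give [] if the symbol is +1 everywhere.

[2, 3, 7, 29]

(a, b) ≡ (6699, -140505) mod (ℚ^×)²; places V = {2, 3, 5, 7, 11, 17, 19, 23, 29, 31, ∞}.
(a,b)_3: α=3, u≡1; β=1, v≡1 (mod 3); (1|3)=+1, (1|3)=+1; sign (−1)^1·+1^1·+1^3 = -1.
(a,b)_7: α=3, u≡6; β=2, v≡3 (mod 7); (6|7)=-1, (3|7)=-1; sign (−1)^0·-1^2·-1^3 = -1.
(a,b)_2: α=24, β=8; u≡3, v≡7 (mod 8); ε(u)ε(v)=1·1, αω(v)=24·0, βω(u)=8·1; sum ≡ 1  ⇒  -1.
(a,b)_23: α=-4, u≡6; β=-2, v≡13 (mod 23); (6|23)=+1, (13|23)=+1; sign (−1)^0·+1^-2·+1^-4 = +1.
(a,b)_17: α=2, u≡8; β=1, v≡3 (mod 17); (8|17)=+1, (3|17)=-1; sign (−1)^0·+1^1·-1^2 = +1.
(a,b)_5: α=2, u≡1; β=1, v≡4 (mod 5); (1|5)=+1, (4|5)=+1; sign (−1)^0·+1^1·+1^2 = +1.
(a,b)_29: α=3, u≡16; β=1, v≡3 (mod 29); (16|29)=+1, (3|29)=-1; sign (−1)^0·+1^1·-1^3 = -1.
(a,b)_19: α=4, u≡4; β=3, v≡12 (mod 19); (4|19)=+1, (12|19)=-1; sign (−1)^0·+1^3·-1^4 = +1.
(a,b)_11: α=1, u≡1; β=-2, v≡9 (mod 11); (1|11)=+1, (9|11)=+1; sign (−1)^0·+1^-2·+1^1 = +1.
(a,b)_∞: sgn(6699)=+, sgn(-140505)=−, so +1.
(a,b)_31: α=2, u≡30; β=2, v≡9 (mod 31); (30|31)=-1, (9|31)=+1; sign (−1)^0·-1^2·+1^2 = +1.
|Ram(6699, -140505)| = 4, even; anisotropic at {2, 3, 7, 29}.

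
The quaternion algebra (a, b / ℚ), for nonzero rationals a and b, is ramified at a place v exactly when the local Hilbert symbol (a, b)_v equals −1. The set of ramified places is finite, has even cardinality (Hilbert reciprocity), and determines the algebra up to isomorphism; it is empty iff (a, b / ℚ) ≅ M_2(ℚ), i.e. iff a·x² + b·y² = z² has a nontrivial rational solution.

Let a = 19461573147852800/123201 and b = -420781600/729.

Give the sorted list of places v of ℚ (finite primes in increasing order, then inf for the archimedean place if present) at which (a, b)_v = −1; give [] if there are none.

Mod squares: a ≡ 62, b ≡ -2914. Check v ∈ {∞, 2, 3, 5, 13, 19, 31, 47}.
v=2: v_2(a)=15, v_2(b)=5; units ≡ 7, 7 (mod 8); ε·ε+αω+βω = 1·1+15·0+5·0 ≡ 1  ⇒  (a,b)_2 = -1.
v=∞: 62 > 0 and -2914 < 0  ⇒  (a,b)_∞ = +1.
v=13: a=13^-2·(≡3), b=13^0·(≡8) mod 13; (3|13)=+1, (8|13)=-1; (−1)^{-2·0·6}·(+1)^0·(-1)^-2 = +1.
v=5: a=5^2·(≡2), b=5^2·(≡4) mod 5; (2|5)=-1, (4|5)=+1; (−1)^{2·2·2}·(-1)^2·(+1)^2 = +1.
v=31: a=31^3·(≡9), b=31^1·(≡27) mod 31; (9|31)=+1, (27|31)=-1; (−1)^{3·1·15}·(+1)^1·(-1)^3 = +1.
v=19: a=19^2·(≡4), b=19^2·(≡18) mod 19; (4|19)=+1, (18|19)=-1; (−1)^{2·2·9}·(+1)^2·(-1)^2 = +1.
v=47: a=47^2·(≡19), b=47^1·(≡37) mod 47; (19|47)=-1, (37|47)=+1; (−1)^{2·1·23}·(-1)^1·(+1)^2 = -1.
v=3: a=3^-6·(≡2), b=3^-6·(≡2) mod 3; (2|3)=-1, (2|3)=-1; (−1)^{-6·-6·1}·(-1)^-6·(-1)^-6 = +1.
Ram(62, -2914) = {2, 47}; no ℚ_2-point on the conic.

[2, 47]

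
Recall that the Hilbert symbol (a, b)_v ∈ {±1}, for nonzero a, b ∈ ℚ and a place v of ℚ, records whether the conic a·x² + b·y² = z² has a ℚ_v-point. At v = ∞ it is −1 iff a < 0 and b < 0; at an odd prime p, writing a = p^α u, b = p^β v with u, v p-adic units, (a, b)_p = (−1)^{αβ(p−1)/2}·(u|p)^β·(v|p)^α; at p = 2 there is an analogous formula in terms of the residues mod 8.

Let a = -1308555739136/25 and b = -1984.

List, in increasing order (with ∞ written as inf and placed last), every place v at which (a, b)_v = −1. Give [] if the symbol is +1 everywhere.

[17, 31, 37, inf]

(a, b) ≡ (-19499, -31) mod (ℚ^×)²; places V = {2, 5, 17, 31, 37, ∞}.
(a,b)_17: α=1, u≡13; β=0, v≡5 (mod 17); (13|17)=+1, (5|17)=-1; sign (−1)^0·+1^0·-1^1 = -1.
(a,b)_5: α=-2, u≡4; β=0, v≡1 (mod 5); (4|5)=+1, (1|5)=+1; sign (−1)^0·+1^0·+1^-2 = +1.
(a,b)_37: α=1, u≡30; β=0, v≡14 (mod 37); (30|37)=+1, (14|37)=-1; sign (−1)^0·+1^0·-1^1 = -1.
(a,b)_2: α=26, β=6; u≡5, v≡1 (mod 8); ε(u)ε(v)=0·0, αω(v)=26·0, βω(u)=6·1; sum ≡ 0  ⇒  +1.
(a,b)_∞: sgn(-19499)=−, sgn(-31)=−, so -1.
(a,b)_31: α=1, u≡3; β=1, v≡29 (mod 31); (3|31)=-1, (29|31)=-1; sign (−1)^1·-1^1·-1^1 = -1.
|Ram(-19499, -31)| = 4, even; anisotropic at {17, 31, 37, ∞}.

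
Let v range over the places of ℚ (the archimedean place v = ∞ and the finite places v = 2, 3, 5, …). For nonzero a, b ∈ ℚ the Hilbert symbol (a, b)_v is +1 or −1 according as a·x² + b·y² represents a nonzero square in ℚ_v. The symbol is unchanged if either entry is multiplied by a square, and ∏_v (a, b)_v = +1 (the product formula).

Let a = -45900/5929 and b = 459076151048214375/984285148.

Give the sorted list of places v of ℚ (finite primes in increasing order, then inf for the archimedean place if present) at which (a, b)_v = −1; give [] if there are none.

Mod squares: a ≡ -51, b ≡ 1729. Check v ∈ {∞, 2, 3, 5, 7, 11, 13, 17, 19}.
v=2: v_2(a)=2, v_2(b)=-2; units ≡ 5, 1 (mod 8); ε·ε+αω+βω = 0·0+2·0+-2·1 ≡ 0  ⇒  (a,b)_2 = +1.
v=17: a=17^1·(≡12), b=17^6·(≡5) mod 17; (12|17)=-1, (5|17)=-1; (−1)^{1·6·8}·(-1)^6·(-1)^1 = -1.
v=5: a=5^2·(≡1), b=5^4·(≡1) mod 5; (1|5)=+1, (1|5)=+1; (−1)^{2·4·2}·(+1)^4·(+1)^2 = +1.
v=13: a=13^0·(≡3), b=13^3·(≡3) mod 13; (3|13)=+1, (3|13)=+1; (−1)^{0·3·6}·(+1)^3·(+1)^0 = +1.
v=∞: -51 < 0 and 1729 > 0  ⇒  (a,b)_∞ = +1.
v=3: a=3^3·(≡1), b=3^6·(≡1) mod 3; (1|3)=+1, (1|3)=+1; (−1)^{3·6·1}·(+1)^6·(+1)^3 = +1.
v=11: a=11^-2·(≡5), b=11^-4·(≡7) mod 11; (5|11)=+1, (7|11)=-1; (−1)^{-2·-4·5}·(+1)^-4·(-1)^-2 = +1.
v=7: a=7^-2·(≡3), b=7^-5·(≡2) mod 7; (3|7)=-1, (2|7)=+1; (−1)^{-2·-5·3}·(-1)^-5·(+1)^-2 = -1.
v=19: a=19^0·(≡4), b=19^1·(≡15) mod 19; (4|19)=+1, (15|19)=-1; (−1)^{0·1·9}·(+1)^1·(-1)^0 = +1.
(-51, 1729 / ℚ) ramifies at {7, 17}: a division algebra.

[7, 17]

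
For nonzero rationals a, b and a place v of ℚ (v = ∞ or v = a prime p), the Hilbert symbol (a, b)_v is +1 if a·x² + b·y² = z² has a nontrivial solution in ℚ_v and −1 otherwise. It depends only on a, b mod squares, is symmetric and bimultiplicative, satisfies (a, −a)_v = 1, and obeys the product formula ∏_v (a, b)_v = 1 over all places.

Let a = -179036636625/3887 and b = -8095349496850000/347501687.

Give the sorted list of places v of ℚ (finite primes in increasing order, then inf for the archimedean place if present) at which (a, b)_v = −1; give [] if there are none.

[31, inf]

(a, b) ≡ (-151252255, -443555) mod (ℚ^×)²; places V = {2, 3, 5, 7, 11, 13, 19, 23, 29, 31, ∞}.
(a,b)_29: α=1, u≡26; β=1, v≡8 (mod 29); (26|29)=-1, (8|29)=-1; sign (−1)^0·-1^1·-1^1 = +1.
(a,b)_19: α=1, u≡2; β=3, v≡1 (mod 19); (2|19)=-1, (1|19)=+1; sign (−1)^1·-1^3·+1^1 = +1.
(a,b)_7: α=1, u≡1; β=1, v≡3 (mod 7); (1|7)=+1, (3|7)=-1; sign (−1)^1·+1^1·-1^1 = +1.
(a,b)_31: α=1, u≡4; β=2, v≡3 (mod 31); (4|31)=+1, (3|31)=-1; sign (−1)^0·+1^2·-1^1 = -1.
(a,b)_3: α=2, u≡2; β=0, v≡1 (mod 3); (2|3)=-1, (1|3)=+1; sign (−1)^0·-1^0·+1^2 = +1.
(a,b)_5: α=3, u≡1; β=5, v≡4 (mod 5); (1|5)=+1, (4|5)=+1; sign (−1)^0·+1^5·+1^3 = +1.
(a,b)_11: α=3, u≡5; β=2, v≡1 (mod 11); (5|11)=+1, (1|11)=+1; sign (−1)^0·+1^2·+1^3 = +1.
(a,b)_13: α=-2, u≡5; β=-4, v≡8 (mod 13); (5|13)=-1, (8|13)=-1; sign (−1)^0·-1^-4·-1^-2 = +1.
(a,b)_2: α=0, β=4; u≡1, v≡5 (mod 8); ε(u)ε(v)=0·0, αω(v)=0·1, βω(u)=4·0; sum ≡ 0  ⇒  +1.
(a,b)_∞: sgn(-151252255)=−, sgn(-443555)=−, so -1.
(a,b)_23: α=-1, u≡19; β=-3, v≡13 (mod 23); (19|23)=-1, (13|23)=+1; sign (−1)^1·-1^-3·+1^-1 = +1.
(-151252255, -443555 / ℚ) ramifies at {31, ∞}: a division algebra.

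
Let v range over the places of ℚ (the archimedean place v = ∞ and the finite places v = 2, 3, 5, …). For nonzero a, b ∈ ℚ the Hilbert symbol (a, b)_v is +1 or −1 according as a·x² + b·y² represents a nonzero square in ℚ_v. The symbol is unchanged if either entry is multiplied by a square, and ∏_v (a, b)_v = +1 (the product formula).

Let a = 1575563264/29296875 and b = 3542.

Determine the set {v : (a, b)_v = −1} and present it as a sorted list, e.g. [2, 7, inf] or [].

Mod squares: a ≡ 33, b ≡ 3542. Check v ∈ {∞, 2, 3, 5, 7, 11, 17, 23}.
v=∞: 33 > 0 and 3542 > 0  ⇒  (a,b)_∞ = +1.
v=11: a=11^3·(≡4), b=11^1·(≡3) mod 11; (4|11)=+1, (3|11)=+1; (−1)^{3·1·5}·(+1)^1·(+1)^3 = -1.
v=17: a=17^2·(≡8), b=17^0·(≡6) mod 17; (8|17)=+1, (6|17)=-1; (−1)^{2·0·8}·(+1)^0·(-1)^2 = +1.
v=2: v_2(a)=12, v_2(b)=1; units ≡ 1, 3 (mod 8); ε·ε+αω+βω = 0·1+12·1+1·0 ≡ 0  ⇒  (a,b)_2 = +1.
v=3: a=3^-1·(≡2), b=3^0·(≡2) mod 3; (2|3)=-1, (2|3)=-1; (−1)^{-1·0·1}·(-1)^0·(-1)^-1 = -1.
v=7: a=7^0·(≡5), b=7^1·(≡2) mod 7; (5|7)=-1, (2|7)=+1; (−1)^{0·1·3}·(-1)^1·(+1)^0 = -1.
v=23: a=23^0·(≡15), b=23^1·(≡16) mod 23; (15|23)=-1, (16|23)=+1; (−1)^{0·1·11}·(-1)^1·(+1)^0 = -1.
v=5: a=5^-10·(≡3), b=5^0·(≡2) mod 5; (3|5)=-1, (2|5)=-1; (−1)^{-10·0·2}·(-1)^0·(-1)^-10 = +1.
(33, 3542 / ℚ) ramifies at {3, 7, 11, 23}: a division algebra.

[3, 7, 11, 23]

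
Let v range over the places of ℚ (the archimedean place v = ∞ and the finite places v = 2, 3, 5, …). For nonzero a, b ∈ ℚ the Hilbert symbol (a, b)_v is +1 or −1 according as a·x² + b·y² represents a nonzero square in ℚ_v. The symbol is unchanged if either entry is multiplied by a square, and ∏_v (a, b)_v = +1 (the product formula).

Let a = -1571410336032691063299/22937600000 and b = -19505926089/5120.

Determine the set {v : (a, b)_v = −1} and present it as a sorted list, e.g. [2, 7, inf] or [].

Mod squares: a ≡ -239785, b ≡ -76245. Check v ∈ {∞, 2, 3, 5, 7, 13, 17, 19, 23, 29, 31}.
v=31: a=31^1·(≡27), b=31^0·(≡11) mod 31; (27|31)=-1, (11|31)=-1; (−1)^{1·0·15}·(-1)^0·(-1)^1 = -1.
v=2: v_2(a)=-20, v_2(b)=-10; units ≡ 7, 3 (mod 8); ε·ε+αω+βω = 1·1+-20·1+-10·0 ≡ 1  ⇒  (a,b)_2 = -1.
v=∞: -239785 < 0 and -76245 < 0  ⇒  (a,b)_∞ = -1.
v=7: a=7^-1·(≡6), b=7^0·(≡5) mod 7; (6|7)=-1, (5|7)=-1; (−1)^{-1·0·3}·(-1)^0·(-1)^-1 = -1.
v=13: a=13^3·(≡5), b=13^3·(≡11) mod 13; (5|13)=-1, (11|13)=-1; (−1)^{3·3·6}·(-1)^3·(-1)^3 = +1.
v=3: a=3^4·(≡2), b=3^3·(≡1) mod 3; (2|3)=-1, (1|3)=+1; (−1)^{4·3·1}·(-1)^3·(+1)^4 = -1.
v=17: a=17^3·(≡5), b=17^1·(≡6) mod 17; (5|17)=-1, (6|17)=-1; (−1)^{3·1·8}·(-1)^1·(-1)^3 = +1.
v=19: a=19^4·(≡10), b=19^0·(≡15) mod 19; (10|19)=-1, (15|19)=-1; (−1)^{4·0·9}·(-1)^0·(-1)^4 = +1.
v=29: a=29^2·(≡4), b=29^2·(≡24) mod 29; (4|29)=+1, (24|29)=+1; (−1)^{2·2·14}·(+1)^2·(+1)^2 = +1.
v=23: a=23^2·(≡1), b=23^1·(≡21) mod 23; (1|23)=+1, (21|23)=-1; (−1)^{2·1·11}·(+1)^1·(-1)^2 = +1.
v=5: a=5^-5·(≡3), b=5^-1·(≡4) mod 5; (3|5)=-1, (4|5)=+1; (−1)^{-5·-1·2}·(-1)^-1·(+1)^-5 = -1.
|Ram(-239785, -76245)| = 6, even; anisotropic at {2, 3, 5, 7, 31, ∞}.

[2, 3, 5, 7, 31, inf]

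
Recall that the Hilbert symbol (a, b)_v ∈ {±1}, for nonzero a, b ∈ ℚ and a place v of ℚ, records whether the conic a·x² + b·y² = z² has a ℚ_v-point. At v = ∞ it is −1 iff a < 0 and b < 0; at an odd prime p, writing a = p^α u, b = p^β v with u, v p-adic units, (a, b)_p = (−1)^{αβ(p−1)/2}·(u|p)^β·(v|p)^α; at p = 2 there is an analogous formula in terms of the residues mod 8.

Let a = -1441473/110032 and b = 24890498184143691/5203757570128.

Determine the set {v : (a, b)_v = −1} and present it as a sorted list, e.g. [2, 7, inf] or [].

Mod squares: a ≡ -429, b ≡ 143. Check v ∈ {∞, 2, 3, 11, 13, 19, 23}.
v=2: v_2(a)=-4, v_2(b)=-4; units ≡ 3, 7 (mod 8); ε·ε+αω+βω = 1·1+-4·0+-4·1 ≡ 1  ⇒  (a,b)_2 = -1.
v=∞: -429 < 0 and 143 > 0  ⇒  (a,b)_∞ = +1.
v=19: a=19^2·(≡18), b=19^4·(≡8) mod 19; (18|19)=-1, (8|19)=-1; (−1)^{2·4·9}·(-1)^4·(-1)^2 = +1.
v=3: a=3^1·(≡1), b=3^4·(≡2) mod 3; (1|3)=+1, (2|3)=-1; (−1)^{1·4·1}·(+1)^4·(-1)^1 = -1.
v=23: a=23^-2·(≡6), b=23^-6·(≡5) mod 23; (6|23)=+1, (5|23)=-1; (−1)^{-2·-6·11}·(+1)^-6·(-1)^-2 = +1.
v=13: a=13^-1·(≡6), b=13^-3·(≡7) mod 13; (6|13)=-1, (7|13)=-1; (−1)^{-1·-3·6}·(-1)^-3·(-1)^-1 = +1.
v=11: a=11^3·(≡5), b=11^9·(≡7) mod 11; (5|11)=+1, (7|11)=-1; (−1)^{3·9·5}·(+1)^9·(-1)^3 = +1.
Ram(-429, 143) = {2, 3}; no ℚ_2-point on the conic.

[2, 3]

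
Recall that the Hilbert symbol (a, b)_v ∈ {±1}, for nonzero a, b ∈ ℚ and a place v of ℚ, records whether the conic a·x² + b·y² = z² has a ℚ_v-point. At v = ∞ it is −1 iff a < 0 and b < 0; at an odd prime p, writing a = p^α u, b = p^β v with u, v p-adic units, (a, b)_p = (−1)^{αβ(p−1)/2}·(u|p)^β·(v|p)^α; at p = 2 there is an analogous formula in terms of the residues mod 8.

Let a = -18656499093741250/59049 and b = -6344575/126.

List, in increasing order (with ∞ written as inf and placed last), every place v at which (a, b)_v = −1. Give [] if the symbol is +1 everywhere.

(a, b) ≡ (-167314, -9842) mod (ℚ^×)²; places V = {2, 3, 5, 7, 17, 19, 37, ∞}.
(a,b)_37: α=3, u≡24; β=1, v≡26 (mod 37); (24|37)=-1, (26|37)=+1; sign (−1)^0·-1^1·+1^3 = -1.
(a,b)_5: α=4, u≡1; β=2, v≡2 (mod 5); (1|5)=+1, (2|5)=-1; sign (−1)^0·+1^2·-1^4 = +1.
(a,b)_2: α=1, β=-1; u≡7, v≡7 (mod 8); ε(u)ε(v)=1·1, αω(v)=1·0, βω(u)=-1·0; sum ≡ 1  ⇒  -1.
(a,b)_3: α=-10, u≡2; β=-2, v≡1 (mod 3); (2|3)=-1, (1|3)=+1; sign (−1)^0·-1^-2·+1^-10 = +1.
(a,b)_17: α=1, u≡13; β=0, v≡9 (mod 17); (13|17)=+1, (9|17)=+1; sign (−1)^0·+1^0·+1^1 = +1.
(a,b)_19: α=5, u≡13; β=3, v≡10 (mod 19); (13|19)=-1, (10|19)=-1; sign (−1)^1·-1^3·-1^5 = -1.
(a,b)_∞: sgn(-167314)=−, sgn(-9842)=−, so -1.
(a,b)_7: α=1, u≡5; β=-1, v≡2 (mod 7); (5|7)=-1, (2|7)=+1; sign (−1)^1·-1^-1·+1^1 = +1.
(-167314, -9842 / ℚ) ramifies at {2, 19, 37, ∞}: a division algebra.

[2, 19, 37, inf]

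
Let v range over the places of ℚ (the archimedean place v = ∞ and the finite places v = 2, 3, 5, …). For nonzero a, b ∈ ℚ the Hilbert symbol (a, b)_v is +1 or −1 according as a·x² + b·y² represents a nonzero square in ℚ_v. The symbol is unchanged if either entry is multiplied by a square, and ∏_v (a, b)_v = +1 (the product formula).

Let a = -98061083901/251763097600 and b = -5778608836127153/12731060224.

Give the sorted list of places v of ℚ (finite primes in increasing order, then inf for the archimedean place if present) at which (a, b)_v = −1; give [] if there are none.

[2, 19, 31, inf]

(a, b) ≡ (-589, -377) mod (ℚ^×)²; places V = {2, 3, 5, 7, 11, 13, 17, 19, 23, 29, 31, 41, 43, ∞}.
(a,b)_31: α=1, u≡6; β=2, v≡13 (mod 31); (6|31)=-1, (13|31)=-1; sign (−1)^0·-1^2·-1^1 = -1.
(a,b)_23: α=2, u≡6; β=2, v≡22 (mod 23); (6|23)=+1, (22|23)=-1; sign (−1)^0·+1^2·-1^2 = +1.
(a,b)_43: α=0, u≡41; β=-2, v≡41 (mod 43); (41|43)=+1, (41|43)=+1; sign (−1)^0·+1^-2·+1^0 = +1.
(a,b)_∞: sgn(-589)=−, sgn(-377)=−, so -1.
(a,b)_11: α=2, u≡1; β=0, v≡6 (mod 11); (1|11)=+1, (6|11)=-1; sign (−1)^0·+1^0·-1^2 = +1.
(a,b)_19: α=1, u≡4; β=2, v≡10 (mod 19); (4|19)=+1, (10|19)=-1; sign (−1)^0·+1^2·-1^1 = -1.
(a,b)_29: α=0, u≡20; β=1, v≡7 (mod 29); (20|29)=+1, (7|29)=+1; sign (−1)^0·+1^1·+1^0 = +1.
(a,b)_7: α=-4, u≡3; β=0, v≡2 (mod 7); (3|7)=-1, (2|7)=+1; sign (−1)^0·-1^0·+1^-4 = +1.
(a,b)_5: α=-2, u≡1; β=0, v≡3 (mod 5); (1|5)=+1, (3|5)=-1; sign (−1)^0·+1^0·-1^-2 = +1.
(a,b)_13: α=0, u≡12; β=1, v≡1 (mod 13); (12|13)=+1, (1|13)=+1; sign (−1)^0·+1^1·+1^0 = +1.
(a,b)_41: α=0, u≡34; β=-2, v≡4 (mod 41); (34|41)=-1, (4|41)=+1; sign (−1)^0·-1^-2·+1^0 = +1.
(a,b)_2: α=-22, β=-12; u≡3, v≡7 (mod 8); ε(u)ε(v)=1·1, αω(v)=-22·0, βω(u)=-12·1; sum ≡ 1  ⇒  -1.
(a,b)_3: α=2, u≡2; β=0, v≡1 (mod 3); (2|3)=-1, (1|3)=+1; sign (−1)^0·-1^0·+1^2 = +1.
(a,b)_17: α=2, u≡10; β=4, v≡10 (mod 17); (10|17)=-1, (10|17)=-1; sign (−1)^0·-1^4·-1^2 = +1.
Ram(-589, -377) = {2, 19, 31, ∞}; no ℚ_2-point on the conic.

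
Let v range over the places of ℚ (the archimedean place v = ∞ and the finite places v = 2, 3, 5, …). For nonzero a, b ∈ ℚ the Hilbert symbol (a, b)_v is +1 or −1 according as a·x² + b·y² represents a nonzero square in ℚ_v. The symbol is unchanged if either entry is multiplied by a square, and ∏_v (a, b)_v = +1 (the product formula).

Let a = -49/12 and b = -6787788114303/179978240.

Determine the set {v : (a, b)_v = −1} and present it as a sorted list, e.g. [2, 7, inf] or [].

(a, b) ≡ (-3, -5144295) mod (ℚ^×)²; places V = {2, 3, 5, 7, 13, 23, 31, 37, ∞}.
(a,b)_3: α=-1, u≡2; β=7, v≡2 (mod 3); (2|3)=-1, (2|3)=-1; sign (−1)^1·-1^7·-1^-1 = -1.
(a,b)_∞: sgn(-3)=−, sgn(-5144295)=−, so -1.
(a,b)_31: α=0, u≡14; β=1, v≡27 (mod 31); (14|31)=+1, (27|31)=-1; sign (−1)^0·+1^1·-1^0 = +1.
(a,b)_37: α=0, u≡36; β=1, v≡21 (mod 37); (36|37)=+1, (21|37)=+1; sign (−1)^0·+1^1·+1^0 = +1.
(a,b)_23: α=0, u≡17; β=1, v≡15 (mod 23); (17|23)=-1, (15|23)=-1; sign (−1)^0·-1^1·-1^0 = -1.
(a,b)_5: α=0, u≡3; β=-1, v≡4 (mod 5); (3|5)=-1, (4|5)=+1; sign (−1)^0·-1^-1·+1^0 = -1.
(a,b)_2: α=-2, β=-14; u≡5, v≡1 (mod 8); ε(u)ε(v)=0·0, αω(v)=-2·0, βω(u)=-14·1; sum ≡ 0  ⇒  +1.
(a,b)_13: α=0, u≡10; β=-3, v≡11 (mod 13); (10|13)=+1, (11|13)=-1; sign (−1)^0·+1^-3·-1^0 = +1.
(a,b)_7: α=2, u≡4; β=6, v≡6 (mod 7); (4|7)=+1, (6|7)=-1; sign (−1)^0·+1^6·-1^2 = +1.
Ram(-3, -5144295) = {3, 5, 23, ∞}; no ℚ_3-point on the conic.

[3, 5, 23, inf]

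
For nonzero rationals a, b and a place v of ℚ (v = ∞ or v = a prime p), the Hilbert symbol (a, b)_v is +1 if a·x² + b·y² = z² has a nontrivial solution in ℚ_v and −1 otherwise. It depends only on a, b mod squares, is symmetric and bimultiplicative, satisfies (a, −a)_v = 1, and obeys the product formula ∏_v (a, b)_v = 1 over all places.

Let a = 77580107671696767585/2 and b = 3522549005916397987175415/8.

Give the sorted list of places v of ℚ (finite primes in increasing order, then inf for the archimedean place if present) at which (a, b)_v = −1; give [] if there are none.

(a, b) ≡ (11730, 2030) mod (ℚ^×)²; places V = {2, 3, 5, 7, 11, 17, 23, 29, ∞}.
(a,b)_29: α=2, u≡3; β=3, v≡19 (mod 29); (3|29)=-1, (19|29)=-1; sign (−1)^0·-1^3·-1^2 = -1.
(a,b)_2: α=-1, β=-3; u≡1, v≡7 (mod 8); ε(u)ε(v)=0·1, αω(v)=-1·0, βω(u)=-3·0; sum ≡ 0  ⇒  +1.
(a,b)_23: α=5, u≡13; β=2, v≡4 (mod 23); (13|23)=+1, (4|23)=+1; sign (−1)^0·+1^2·+1^5 = +1.
(a,b)_11: α=0, u≡4; β=2, v≡2 (mod 11); (4|11)=+1, (2|11)=-1; sign (−1)^0·+1^2·-1^0 = +1.
(a,b)_3: α=5, u≡1; β=8, v≡2 (mod 3); (1|3)=+1, (2|3)=-1; sign (−1)^0·+1^8·-1^5 = -1.
(a,b)_5: α=1, u≡1; β=1, v≡1 (mod 5); (1|5)=+1, (1|5)=+1; sign (−1)^0·+1^1·+1^1 = +1.
(a,b)_∞: sgn(11730)=+, sgn(2030)=+, so +1.
(a,b)_7: α=4, u≡6; β=7, v≡5 (mod 7); (6|7)=-1, (5|7)=-1; sign (−1)^0·-1^7·-1^4 = -1.
(a,b)_17: α=3, u≡12; β=4, v≡10 (mod 17); (12|17)=-1, (10|17)=-1; sign (−1)^0·-1^4·-1^3 = -1.
(11730, 2030 / ℚ) ramifies at {3, 7, 17, 29}: a division algebra.

[3, 7, 17, 29]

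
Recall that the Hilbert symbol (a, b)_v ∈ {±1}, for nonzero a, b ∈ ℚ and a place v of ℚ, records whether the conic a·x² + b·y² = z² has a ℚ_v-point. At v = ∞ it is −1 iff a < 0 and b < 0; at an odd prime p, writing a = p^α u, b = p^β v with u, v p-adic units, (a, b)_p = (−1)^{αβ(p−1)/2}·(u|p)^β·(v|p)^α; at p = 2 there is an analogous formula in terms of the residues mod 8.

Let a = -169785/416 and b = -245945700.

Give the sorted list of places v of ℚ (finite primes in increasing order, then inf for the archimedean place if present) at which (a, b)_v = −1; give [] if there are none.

Mod squares: a ≡ -10010, b ≡ -33. Check v ∈ {∞, 2, 3, 5, 7, 11, 13}.
v=5: a=5^1·(≡3), b=5^2·(≡2) mod 5; (3|5)=-1, (2|5)=-1; (−1)^{1·2·2}·(-1)^2·(-1)^1 = -1.
v=13: a=13^-1·(≡10), b=13^2·(≡11) mod 13; (10|13)=+1, (11|13)=-1; (−1)^{-1·2·6}·(+1)^2·(-1)^-1 = -1.
v=11: a=11^1·(≡1), b=11^1·(≡10) mod 11; (1|11)=+1, (10|11)=-1; (−1)^{1·1·5}·(+1)^1·(-1)^1 = +1.
v=∞: -10010 < 0 and -33 < 0  ⇒  (a,b)_∞ = -1.
v=7: a=7^3·(≡3), b=7^2·(≡1) mod 7; (3|7)=-1, (1|7)=+1; (−1)^{3·2·3}·(-1)^2·(+1)^3 = +1.
v=3: a=3^2·(≡1), b=3^3·(≡1) mod 3; (1|3)=+1, (1|3)=+1; (−1)^{2·3·1}·(+1)^3·(+1)^2 = +1.
v=2: v_2(a)=-5, v_2(b)=2; units ≡ 3, 7 (mod 8); ε·ε+αω+βω = 1·1+-5·0+2·1 ≡ 1  ⇒  (a,b)_2 = -1.
Ram(-10010, -33) = {2, 5, 13, ∞}; no ℚ_2-point on the conic.

[2, 5, 13, inf]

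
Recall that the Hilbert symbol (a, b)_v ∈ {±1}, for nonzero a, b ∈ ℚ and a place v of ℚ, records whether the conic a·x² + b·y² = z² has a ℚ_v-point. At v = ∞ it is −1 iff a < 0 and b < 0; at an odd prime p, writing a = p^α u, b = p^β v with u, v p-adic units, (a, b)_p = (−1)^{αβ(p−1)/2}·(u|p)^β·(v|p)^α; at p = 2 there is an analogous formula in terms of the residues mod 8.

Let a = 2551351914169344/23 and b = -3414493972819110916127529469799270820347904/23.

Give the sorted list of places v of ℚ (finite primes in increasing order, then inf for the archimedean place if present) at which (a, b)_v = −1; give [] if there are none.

Mod squares: a ≡ 227447, b ≡ -1530098. Check v ∈ {∞, 2, 3, 11, 13, 23, 29, 31, 37}.
v=23: a=23^-1·(≡7), b=23^-1·(≡18) mod 23; (7|23)=-1, (18|23)=+1; (−1)^{-1·-1·11}·(-1)^-1·(+1)^-1 = +1.
v=37: a=37^2·(≡31), b=37^5·(≡30) mod 37; (31|37)=-1, (30|37)=+1; (−1)^{2·5·18}·(-1)^5·(+1)^2 = -1.
v=31: a=31^1·(≡26), b=31^3·(≡8) mod 31; (26|31)=-1, (8|31)=+1; (−1)^{1·3·15}·(-1)^3·(+1)^1 = +1.
v=11: a=11^3·(≡10), b=11^6·(≡7) mod 11; (10|11)=-1, (7|11)=-1; (−1)^{3·6·5}·(-1)^6·(-1)^3 = -1.
v=29: a=29^1·(≡6), b=29^3·(≡18) mod 29; (6|29)=+1, (18|29)=-1; (−1)^{1·3·14}·(+1)^3·(-1)^1 = -1.
v=3: a=3^2·(≡2), b=3^10·(≡1) mod 3; (2|3)=-1, (1|3)=+1; (−1)^{2·10·1}·(-1)^10·(+1)^2 = +1.
v=13: a=13^2·(≡9), b=13^6·(≡7) mod 13; (9|13)=+1, (7|13)=-1; (−1)^{2·6·6}·(+1)^6·(-1)^2 = +1.
v=∞: 227447 > 0 and -1530098 < 0  ⇒  (a,b)_∞ = +1.
v=2: v_2(a)=10, v_2(b)=27; units ≡ 7, 7 (mod 8); ε·ε+αω+βω = 1·1+10·0+27·0 ≡ 1  ⇒  (a,b)_2 = -1.
(227447, -1530098 / ℚ) ramifies at {2, 11, 29, 37}: a division algebra.

[2, 11, 29, 37]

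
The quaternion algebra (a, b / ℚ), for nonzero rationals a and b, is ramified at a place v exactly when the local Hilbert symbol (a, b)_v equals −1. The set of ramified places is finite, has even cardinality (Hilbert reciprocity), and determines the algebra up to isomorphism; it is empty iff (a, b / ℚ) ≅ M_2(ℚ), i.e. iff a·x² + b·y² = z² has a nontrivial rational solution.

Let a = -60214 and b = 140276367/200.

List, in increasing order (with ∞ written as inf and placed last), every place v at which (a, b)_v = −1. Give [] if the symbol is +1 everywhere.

Mod squares: a ≡ -60214, b ≡ 7854. Check v ∈ {∞, 2, 3, 5, 7, 11, 17, 23}.
v=2: v_2(a)=1, v_2(b)=-3; units ≡ 5, 7 (mod 8); ε·ε+αω+βω = 0·1+1·0+-3·1 ≡ 1  ⇒  (a,b)_2 = -1.
v=17: a=17^1·(≡11), b=17^1·(≡7) mod 17; (11|17)=-1, (7|17)=-1; (−1)^{1·1·8}·(-1)^1·(-1)^1 = +1.
v=23: a=23^1·(≡4), b=23^0·(≡5) mod 23; (4|23)=+1, (5|23)=-1; (−1)^{1·0·11}·(+1)^0·(-1)^1 = -1.
v=5: a=5^0·(≡1), b=5^-2·(≡4) mod 5; (1|5)=+1, (4|5)=+1; (−1)^{0·-2·2}·(+1)^-2·(+1)^0 = +1.
v=3: a=3^0·(≡2), b=3^7·(≡2) mod 3; (2|3)=-1, (2|3)=-1; (−1)^{0·7·1}·(-1)^7·(-1)^0 = -1.
v=∞: -60214 < 0 and 7854 > 0  ⇒  (a,b)_∞ = +1.
v=7: a=7^1·(≡1), b=7^3·(≡2) mod 7; (1|7)=+1, (2|7)=+1; (−1)^{1·3·3}·(+1)^3·(+1)^1 = -1.
v=11: a=11^1·(≡4), b=11^1·(≡10) mod 11; (4|11)=+1, (10|11)=-1; (−1)^{1·1·5}·(+1)^1·(-1)^1 = +1.
|Ram(-60214, 7854)| = 4, even; anisotropic at {2, 3, 7, 23}.

[2, 3, 7, 23]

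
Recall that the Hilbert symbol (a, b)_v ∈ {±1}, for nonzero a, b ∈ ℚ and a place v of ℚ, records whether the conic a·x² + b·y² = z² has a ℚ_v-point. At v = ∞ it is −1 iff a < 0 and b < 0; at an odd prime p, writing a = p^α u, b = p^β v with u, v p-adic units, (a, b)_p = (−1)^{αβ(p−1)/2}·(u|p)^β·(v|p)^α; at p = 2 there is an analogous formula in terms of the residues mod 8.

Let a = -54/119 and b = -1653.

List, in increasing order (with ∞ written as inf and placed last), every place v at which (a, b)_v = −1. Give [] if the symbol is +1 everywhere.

Mod squares: a ≡ -714, b ≡ -1653. Check v ∈ {∞, 2, 3, 7, 17, 19, 29}.
v=7: a=7^-1·(≡3), b=7^0·(≡6) mod 7; (3|7)=-1, (6|7)=-1; (−1)^{-1·0·3}·(-1)^0·(-1)^-1 = -1.
v=∞: -714 < 0 and -1653 < 0  ⇒  (a,b)_∞ = -1.
v=2: v_2(a)=1, v_2(b)=0; units ≡ 3, 3 (mod 8); ε·ε+αω+βω = 1·1+1·1+0·1 ≡ 0  ⇒  (a,b)_2 = +1.
v=29: a=29^0·(≡11), b=29^1·(≡1) mod 29; (11|29)=-1, (1|29)=+1; (−1)^{0·1·14}·(-1)^1·(+1)^0 = -1.
v=19: a=19^0·(≡12), b=19^1·(≡8) mod 19; (12|19)=-1, (8|19)=-1; (−1)^{0·1·9}·(-1)^1·(-1)^0 = -1.
v=17: a=17^-1·(≡2), b=17^0·(≡13) mod 17; (2|17)=+1, (13|17)=+1; (−1)^{-1·0·8}·(+1)^0·(+1)^-1 = +1.
v=3: a=3^3·(≡2), b=3^1·(≡1) mod 3; (2|3)=-1, (1|3)=+1; (−1)^{3·1·1}·(-1)^1·(+1)^3 = +1.
|Ram(-714, -1653)| = 4, even; anisotropic at {7, 19, 29, ∞}.

[7, 19, 29, inf]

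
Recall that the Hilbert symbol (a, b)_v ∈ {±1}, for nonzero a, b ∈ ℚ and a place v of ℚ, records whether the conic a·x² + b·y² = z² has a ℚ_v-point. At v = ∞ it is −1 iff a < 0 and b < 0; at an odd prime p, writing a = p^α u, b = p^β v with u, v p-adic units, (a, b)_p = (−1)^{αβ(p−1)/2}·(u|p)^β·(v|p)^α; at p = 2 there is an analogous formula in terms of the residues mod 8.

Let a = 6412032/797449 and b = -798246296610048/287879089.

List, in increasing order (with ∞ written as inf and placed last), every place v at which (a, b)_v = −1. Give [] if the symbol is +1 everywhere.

(a, b) ≡ (23, -44733) mod (ℚ^×)²; places V = {2, 3, 11, 13, 19, 23, 31, 37, 47, ∞}.
(a,b)_47: α=-2, u≡15; β=-2, v≡31 (mod 47); (15|47)=-1, (31|47)=-1; sign (−1)^0·-1^-2·-1^-2 = +1.
(a,b)_31: α=0, u≡17; β=1, v≡19 (mod 31); (17|31)=-1, (19|31)=+1; sign (−1)^0·-1^1·+1^0 = -1.
(a,b)_2: α=8, β=8; u≡7, v≡3 (mod 8); ε(u)ε(v)=1·1, αω(v)=8·1, βω(u)=8·0; sum ≡ 1  ⇒  -1.
(a,b)_37: α=0, u≡18; β=1, v≡30 (mod 37); (18|37)=-1, (30|37)=+1; sign (−1)^0·-1^1·+1^0 = -1.
(a,b)_13: α=0, u≡1; β=1, v≡3 (mod 13); (1|13)=+1, (3|13)=+1; sign (−1)^0·+1^1·+1^0 = +1.
(a,b)_∞: sgn(23)=+, sgn(-44733)=−, so +1.
(a,b)_23: α=1, u≡13; β=2, v≡4 (mod 23); (13|23)=+1, (4|23)=+1; sign (−1)^0·+1^2·+1^1 = +1.
(a,b)_11: α=2, u≡4; β=4, v≡3 (mod 11); (4|11)=+1, (3|11)=+1; sign (−1)^0·+1^4·+1^2 = +1.
(a,b)_3: α=2, u≡2; β=3, v≡2 (mod 3); (2|3)=-1, (2|3)=-1; sign (−1)^0·-1^3·-1^2 = -1.
(a,b)_19: α=-2, u≡9; β=-4, v≡3 (mod 19); (9|19)=+1, (3|19)=-1; sign (−1)^0·+1^-4·-1^-2 = +1.
Ram(23, -44733) = {2, 3, 31, 37}; no ℚ_2-point on the conic.

[2, 3, 31, 37]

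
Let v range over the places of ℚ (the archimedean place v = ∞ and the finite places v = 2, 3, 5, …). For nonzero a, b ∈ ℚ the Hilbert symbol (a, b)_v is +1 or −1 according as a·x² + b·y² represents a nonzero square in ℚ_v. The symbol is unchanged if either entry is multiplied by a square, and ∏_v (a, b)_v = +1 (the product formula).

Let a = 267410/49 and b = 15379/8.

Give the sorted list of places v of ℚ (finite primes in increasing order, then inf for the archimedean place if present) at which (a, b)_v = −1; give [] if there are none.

[2, 5, 7, 17]

(a, b) ≡ (2210, 182) mod (ℚ^×)²; places V = {2, 5, 7, 11, 13, 17, ∞}.
(a,b)_7: α=-2, u≡3; β=1, v≡6 (mod 7); (3|7)=-1, (6|7)=-1; sign (−1)^0·-1^1·-1^-2 = -1.
(a,b)_13: α=1, u≡3; β=3, v≡9 (mod 13); (3|13)=+1, (9|13)=+1; sign (−1)^0·+1^3·+1^1 = +1.
(a,b)_∞: sgn(2210)=+, sgn(182)=+, so +1.
(a,b)_5: α=1, u≡3; β=0, v≡3 (mod 5); (3|5)=-1, (3|5)=-1; sign (−1)^0·-1^0·-1^1 = -1.
(a,b)_11: α=2, u≡2; β=0, v≡7 (mod 11); (2|11)=-1, (7|11)=-1; sign (−1)^0·-1^0·-1^2 = +1.
(a,b)_2: α=1, β=-3; u≡1, v≡3 (mod 8); ε(u)ε(v)=0·1, αω(v)=1·1, βω(u)=-3·0; sum ≡ 1  ⇒  -1.
(a,b)_17: α=1, u≡6; β=0, v≡12 (mod 17); (6|17)=-1, (12|17)=-1; sign (−1)^0·-1^0·-1^1 = -1.
Ram(2210, 182) = {2, 5, 7, 17}; no ℚ_2-point on the conic.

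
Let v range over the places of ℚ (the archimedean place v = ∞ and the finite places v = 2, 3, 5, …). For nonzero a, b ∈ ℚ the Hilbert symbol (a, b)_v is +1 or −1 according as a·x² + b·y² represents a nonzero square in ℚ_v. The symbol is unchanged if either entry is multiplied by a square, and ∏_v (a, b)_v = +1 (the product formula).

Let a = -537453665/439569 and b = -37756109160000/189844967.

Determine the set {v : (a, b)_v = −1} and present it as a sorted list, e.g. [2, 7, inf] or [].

(a, b) ≡ (-665, -23) mod (ℚ^×)²; places V = {2, 3, 5, 7, 11, 13, 17, 19, 23, 29, 31, ∞}.
(a,b)_19: α=1, u≡8; β=2, v≡8 (mod 19); (8|19)=-1, (8|19)=-1; sign (−1)^0·-1^2·-1^1 = -1.
(a,b)_5: α=1, u≡3; β=4, v≡2 (mod 5); (3|5)=-1, (2|5)=-1; sign (−1)^0·-1^4·-1^1 = -1.
(a,b)_7: α=1, u≡5; β=4, v≡6 (mod 7); (5|7)=-1, (6|7)=-1; sign (−1)^0·-1^4·-1^1 = -1.
(a,b)_2: α=0, β=6; u≡7, v≡1 (mod 8); ε(u)ε(v)=1·0, αω(v)=0·0, βω(u)=6·0; sum ≡ 0  ⇒  +1.
(a,b)_∞: sgn(-665)=−, sgn(-23)=−, so -1.
(a,b)_3: α=-2, u≡1; β=2, v≡1 (mod 3); (1|3)=+1, (1|3)=+1; sign (−1)^0·+1^2·+1^-2 = +1.
(a,b)_31: α=2, u≡22; β=0, v≡14 (mod 31); (22|31)=-1, (14|31)=+1; sign (−1)^0·-1^0·+1^2 = +1.
(a,b)_13: α=-2, u≡5; β=-4, v≡4 (mod 13); (5|13)=-1, (4|13)=+1; sign (−1)^0·-1^-4·+1^-2 = +1.
(a,b)_29: α=2, u≡15; β=0, v≡25 (mod 29); (15|29)=-1, (25|29)=+1; sign (−1)^0·-1^0·+1^2 = +1.
(a,b)_23: α=0, u≡12; β=-1, v≡10 (mod 23); (12|23)=+1, (10|23)=-1; sign (−1)^0·+1^-1·-1^0 = +1.
(a,b)_11: α=0, u≡6; β=2, v≡10 (mod 11); (6|11)=-1, (10|11)=-1; sign (−1)^0·-1^2·-1^0 = +1.
(a,b)_17: α=-2, u≡16; β=-2, v≡14 (mod 17); (16|17)=+1, (14|17)=-1; sign (−1)^0·+1^-2·-1^-2 = +1.
|Ram(-665, -23)| = 4, even; anisotropic at {5, 7, 19, ∞}.

[5, 7, 19, inf]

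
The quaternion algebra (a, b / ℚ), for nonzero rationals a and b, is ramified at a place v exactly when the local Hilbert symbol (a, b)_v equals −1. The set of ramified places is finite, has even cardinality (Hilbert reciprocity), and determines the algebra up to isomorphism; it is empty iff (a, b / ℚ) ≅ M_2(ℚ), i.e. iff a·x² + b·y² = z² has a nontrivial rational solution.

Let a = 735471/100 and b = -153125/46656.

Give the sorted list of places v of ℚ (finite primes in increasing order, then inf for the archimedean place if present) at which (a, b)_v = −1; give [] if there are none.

(a, b) ≡ (81719, -5) mod (ℚ^×)²; places V = {2, 3, 5, 7, 11, 17, 19, 23, ∞}.
(a,b)_7: α=0, u≡1; β=2, v≡4 (mod 7); (1|7)=+1, (4|7)=+1; sign (−1)^0·+1^2·+1^0 = +1.
(a,b)_11: α=1, u≡3; β=0, v≡10 (mod 11); (3|11)=+1, (10|11)=-1; sign (−1)^0·+1^0·-1^1 = -1.
(a,b)_5: α=-2, u≡4; β=5, v≡1 (mod 5); (4|5)=+1, (1|5)=+1; sign (−1)^0·+1^5·+1^-2 = +1.
(a,b)_2: α=-2, β=-6; u≡7, v≡3 (mod 8); ε(u)ε(v)=1·1, αω(v)=-2·1, βω(u)=-6·0; sum ≡ 1  ⇒  -1.
(a,b)_∞: sgn(81719)=+, sgn(-5)=−, so +1.
(a,b)_17: α=1, u≡1; β=0, v≡12 (mod 17); (1|17)=+1, (12|17)=-1; sign (−1)^0·+1^0·-1^1 = -1.
(a,b)_19: α=1, u≡5; β=0, v≡10 (mod 19); (5|19)=+1, (10|19)=-1; sign (−1)^0·+1^0·-1^1 = -1.
(a,b)_23: α=1, u≡21; β=0, v≡18 (mod 23); (21|23)=-1, (18|23)=+1; sign (−1)^0·-1^0·+1^1 = +1.
(a,b)_3: α=2, u≡2; β=-6, v≡1 (mod 3); (2|3)=-1, (1|3)=+1; sign (−1)^0·-1^-6·+1^2 = +1.
(81719, -5 / ℚ) ramifies at {2, 11, 17, 19}: a division algebra.

[2, 11, 17, 19]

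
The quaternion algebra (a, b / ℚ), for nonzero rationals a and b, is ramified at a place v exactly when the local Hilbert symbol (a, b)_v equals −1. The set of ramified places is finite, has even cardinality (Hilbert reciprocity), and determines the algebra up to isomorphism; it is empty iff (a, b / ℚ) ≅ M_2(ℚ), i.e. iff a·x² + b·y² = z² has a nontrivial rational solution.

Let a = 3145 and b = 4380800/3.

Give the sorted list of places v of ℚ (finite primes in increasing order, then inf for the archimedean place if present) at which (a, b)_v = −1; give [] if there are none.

[17, 37]

(a, b) ≡ (3145, 6) mod (ℚ^×)²; places V = {2, 3, 5, 17, 37, ∞}.
(a,b)_3: α=0, u≡1; β=-1, v≡2 (mod 3); (1|3)=+1, (2|3)=-1; sign (−1)^0·+1^-1·-1^0 = +1.
(a,b)_17: α=1, u≡15; β=0, v≡12 (mod 17); (15|17)=+1, (12|17)=-1; sign (−1)^0·+1^0·-1^1 = -1.
(a,b)_2: α=0, β=7; u≡1, v≡3 (mod 8); ε(u)ε(v)=0·1, αω(v)=0·1, βω(u)=7·0; sum ≡ 0  ⇒  +1.
(a,b)_37: α=1, u≡11; β=2, v≡6 (mod 37); (11|37)=+1, (6|37)=-1; sign (−1)^0·+1^2·-1^1 = -1.
(a,b)_∞: sgn(3145)=+, sgn(6)=+, so +1.
(a,b)_5: α=1, u≡4; β=2, v≡4 (mod 5); (4|5)=+1, (4|5)=+1; sign (−1)^0·+1^2·+1^1 = +1.
(3145, 6 / ℚ) ramifies at {17, 37}: a division algebra.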